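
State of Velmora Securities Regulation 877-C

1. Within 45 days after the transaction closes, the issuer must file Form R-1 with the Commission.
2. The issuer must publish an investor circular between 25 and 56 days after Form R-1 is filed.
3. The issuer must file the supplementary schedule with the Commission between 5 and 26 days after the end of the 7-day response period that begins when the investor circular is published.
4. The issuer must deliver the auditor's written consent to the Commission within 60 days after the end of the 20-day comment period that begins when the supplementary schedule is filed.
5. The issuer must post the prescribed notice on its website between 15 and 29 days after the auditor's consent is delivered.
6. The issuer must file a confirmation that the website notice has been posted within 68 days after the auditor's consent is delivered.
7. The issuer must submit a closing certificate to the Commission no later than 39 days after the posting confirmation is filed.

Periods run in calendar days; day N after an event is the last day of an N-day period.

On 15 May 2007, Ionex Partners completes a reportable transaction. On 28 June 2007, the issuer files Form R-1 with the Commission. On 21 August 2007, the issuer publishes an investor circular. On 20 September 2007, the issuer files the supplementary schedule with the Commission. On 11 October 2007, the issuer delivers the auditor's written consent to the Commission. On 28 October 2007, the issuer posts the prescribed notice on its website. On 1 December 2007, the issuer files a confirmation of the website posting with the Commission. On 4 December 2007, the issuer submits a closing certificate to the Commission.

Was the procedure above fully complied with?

Step 1: 45 days after 15 May 2007 (when the transaction closes) is 29 June 2007; done 28 June 2007 — timely.
Step 2: the window is 25–56 days after 28 June 2007 (when Form R-1 is filed), so 23 July 2007 through 23 August 2007; 21 August 2007 falls inside that range.
Step 3: the window is 5–26 days after 28 August 2007 (end of the 7-day response period, which began when the investor circular is published on 21 August 2007), so 2 September 2007 through 23 September 2007; done 20 September 2007, which is between those dates.
Step 4: 60 days after 10 October 2007 (end of the 20-day comment period, which began when the supplementary schedule is filed on 20 September 2007) is 9 December 2007; 11 October 2007 is within that limit.
Step 5: the window is 15–29 days after 11 October 2007 (when the auditor's consent is delivered), so 26 October 2007 through 9 November 2007; done 28 October 2007, which is between those dates.
Step 6: 68 days after 11 October 2007 (when the auditor's consent is delivered) is 18 December 2007; completed 1 December 2007, before the deadline.
Step 7: 39 days after 1 December 2007 (when the posting confirmation is filed) is 9 January 2008; completed 4 December 2007, before the deadline.

Yes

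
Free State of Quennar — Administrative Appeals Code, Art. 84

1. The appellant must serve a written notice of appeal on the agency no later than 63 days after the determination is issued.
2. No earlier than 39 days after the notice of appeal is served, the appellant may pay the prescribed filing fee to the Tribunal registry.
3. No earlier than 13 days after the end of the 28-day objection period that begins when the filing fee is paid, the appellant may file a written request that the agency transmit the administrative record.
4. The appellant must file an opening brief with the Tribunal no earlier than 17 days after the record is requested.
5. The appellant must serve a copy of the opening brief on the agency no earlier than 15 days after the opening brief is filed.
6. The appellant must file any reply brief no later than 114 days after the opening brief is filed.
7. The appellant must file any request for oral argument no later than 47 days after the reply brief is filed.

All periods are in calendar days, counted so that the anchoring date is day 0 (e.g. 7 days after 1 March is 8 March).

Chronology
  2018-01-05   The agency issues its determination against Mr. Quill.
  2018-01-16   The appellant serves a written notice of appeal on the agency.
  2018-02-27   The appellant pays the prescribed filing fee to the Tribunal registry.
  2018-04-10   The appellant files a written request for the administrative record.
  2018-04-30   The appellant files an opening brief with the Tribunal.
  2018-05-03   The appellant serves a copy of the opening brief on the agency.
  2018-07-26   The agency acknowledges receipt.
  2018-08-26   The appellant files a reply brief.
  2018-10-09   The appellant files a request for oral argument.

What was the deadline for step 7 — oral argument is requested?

2018-10-12

Step 7 runs from 2018-08-26, when the reply brief is filed. 47 days after 2018-08-26 is 2018-10-12.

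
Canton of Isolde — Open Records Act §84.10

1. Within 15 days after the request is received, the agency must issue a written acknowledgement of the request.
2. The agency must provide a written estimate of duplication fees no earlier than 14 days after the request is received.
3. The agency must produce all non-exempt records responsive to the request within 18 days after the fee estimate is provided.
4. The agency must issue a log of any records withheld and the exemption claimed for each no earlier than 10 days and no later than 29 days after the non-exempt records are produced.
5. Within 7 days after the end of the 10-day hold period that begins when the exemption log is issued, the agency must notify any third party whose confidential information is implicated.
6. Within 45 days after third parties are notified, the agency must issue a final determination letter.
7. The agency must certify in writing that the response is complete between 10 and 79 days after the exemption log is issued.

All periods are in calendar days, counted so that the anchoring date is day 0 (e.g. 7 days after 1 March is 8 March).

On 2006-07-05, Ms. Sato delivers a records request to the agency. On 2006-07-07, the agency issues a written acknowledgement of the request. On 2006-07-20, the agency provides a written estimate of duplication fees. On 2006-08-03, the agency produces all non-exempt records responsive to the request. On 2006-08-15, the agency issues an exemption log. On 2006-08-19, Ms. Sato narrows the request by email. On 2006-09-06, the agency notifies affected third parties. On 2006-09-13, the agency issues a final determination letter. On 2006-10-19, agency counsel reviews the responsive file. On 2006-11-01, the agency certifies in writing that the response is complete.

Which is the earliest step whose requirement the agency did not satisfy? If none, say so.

(1) due by 2006-07-05 + 15 days = 2006-07-20; completed 2006-07-07, before the deadline.
(2) permitted from 2006-07-05 + 14 days = 2006-07-19 onward; done 2006-07-20, after the minimum wait.
(3) due by 2006-07-20 + 18 days = 2006-08-07; completed 2006-08-03, before the deadline.
(4) the permitted window runs from 2006-08-03 + 10 = 2006-08-13 to 2006-08-03 + 29 = 2006-09-01; done 2006-08-15 — within the window.
(5) due by 2006-08-25 + 7 days = 2006-09-01; 2006-09-06 misses that deadline by 5 days.

Step 5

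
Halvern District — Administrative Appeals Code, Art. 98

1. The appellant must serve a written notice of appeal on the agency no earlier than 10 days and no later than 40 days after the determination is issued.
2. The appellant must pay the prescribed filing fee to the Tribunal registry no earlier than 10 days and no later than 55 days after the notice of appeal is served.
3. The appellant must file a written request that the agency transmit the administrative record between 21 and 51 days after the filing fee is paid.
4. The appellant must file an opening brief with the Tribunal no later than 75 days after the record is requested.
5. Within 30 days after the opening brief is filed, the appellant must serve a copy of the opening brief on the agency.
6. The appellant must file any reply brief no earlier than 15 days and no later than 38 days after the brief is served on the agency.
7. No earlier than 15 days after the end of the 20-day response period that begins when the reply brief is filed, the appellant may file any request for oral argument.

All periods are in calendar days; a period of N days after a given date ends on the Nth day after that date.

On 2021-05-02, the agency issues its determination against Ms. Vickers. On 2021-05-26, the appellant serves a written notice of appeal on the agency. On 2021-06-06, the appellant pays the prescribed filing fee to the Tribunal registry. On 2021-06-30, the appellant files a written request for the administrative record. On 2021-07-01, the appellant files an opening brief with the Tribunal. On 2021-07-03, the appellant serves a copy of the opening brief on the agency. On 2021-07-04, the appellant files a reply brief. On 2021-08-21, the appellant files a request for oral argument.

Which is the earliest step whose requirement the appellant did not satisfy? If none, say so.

Step 1: the window is 10–40 days after 2021-05-02 (when the determination is issued), so 2021-05-12 through 2021-06-11; done 2021-05-26 — within the window.
Step 2: the window is 10–55 days after 2021-05-26 (when the notice of appeal is served), so 2021-06-05 through 2021-07-20; done 2021-06-06 — within the window.
Step 3: the window is 21–51 days after 2021-06-06 (when the filing fee is paid), so 2021-06-27 through 2021-07-27; 2021-06-30 falls inside that range.
Step 4: 75 days after 2021-06-30 (when the record is requested) is 2021-09-13; completed 2021-07-01, before the deadline.
Step 5: 30 days after 2021-07-01 (when the opening brief is filed) is 2021-07-31; done 2021-07-03 — timely.
Step 6: the window is 15–38 days after 2021-07-03 (when the brief is served on the agency), so 2021-07-18 through 2021-08-10; 2021-07-04 is 14 days too early.

Step 6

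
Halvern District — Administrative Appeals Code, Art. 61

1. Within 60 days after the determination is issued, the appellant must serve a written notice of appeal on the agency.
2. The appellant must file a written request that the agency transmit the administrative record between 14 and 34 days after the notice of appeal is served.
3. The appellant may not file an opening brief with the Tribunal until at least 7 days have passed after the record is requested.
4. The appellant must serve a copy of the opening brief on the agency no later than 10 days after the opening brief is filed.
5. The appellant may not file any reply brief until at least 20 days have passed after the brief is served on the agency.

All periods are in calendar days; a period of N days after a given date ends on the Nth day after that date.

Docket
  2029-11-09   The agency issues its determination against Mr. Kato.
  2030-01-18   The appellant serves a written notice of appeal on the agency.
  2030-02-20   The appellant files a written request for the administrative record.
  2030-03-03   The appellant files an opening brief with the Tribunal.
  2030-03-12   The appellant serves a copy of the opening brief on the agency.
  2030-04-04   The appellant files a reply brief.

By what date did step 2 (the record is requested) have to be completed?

2030-02-21

Step 2 runs from 2030-01-18, when the notice of appeal is served. The window is 14–34 days after 2030-01-18; it closes on 2030-02-21.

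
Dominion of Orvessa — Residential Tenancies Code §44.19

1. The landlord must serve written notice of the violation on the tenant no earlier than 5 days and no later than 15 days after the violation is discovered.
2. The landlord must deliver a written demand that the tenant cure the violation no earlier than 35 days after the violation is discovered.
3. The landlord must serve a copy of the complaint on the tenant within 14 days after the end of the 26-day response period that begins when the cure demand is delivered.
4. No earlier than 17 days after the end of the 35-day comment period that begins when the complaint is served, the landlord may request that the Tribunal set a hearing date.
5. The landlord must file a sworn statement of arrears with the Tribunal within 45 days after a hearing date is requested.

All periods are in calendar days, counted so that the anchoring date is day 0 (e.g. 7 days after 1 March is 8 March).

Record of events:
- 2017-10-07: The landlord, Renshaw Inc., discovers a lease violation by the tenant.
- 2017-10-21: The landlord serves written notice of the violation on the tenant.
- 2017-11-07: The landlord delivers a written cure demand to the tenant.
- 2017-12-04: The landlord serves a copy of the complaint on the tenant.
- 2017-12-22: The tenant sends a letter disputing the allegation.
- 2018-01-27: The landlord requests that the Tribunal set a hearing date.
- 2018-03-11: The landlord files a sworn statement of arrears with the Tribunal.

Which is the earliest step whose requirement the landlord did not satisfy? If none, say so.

Step 1 — 5 and 15 days from 2017-10-07 (when the violation is discovered) are 2017-10-12 and 2017-10-22 respectively; 2017-10-21 falls inside that range.
Step 2 — must wait 35 days from 2017-10-07 (when the violation is discovered), so not before 2017-11-11; acted on 2017-11-07, 4 days prematurely.

Step 2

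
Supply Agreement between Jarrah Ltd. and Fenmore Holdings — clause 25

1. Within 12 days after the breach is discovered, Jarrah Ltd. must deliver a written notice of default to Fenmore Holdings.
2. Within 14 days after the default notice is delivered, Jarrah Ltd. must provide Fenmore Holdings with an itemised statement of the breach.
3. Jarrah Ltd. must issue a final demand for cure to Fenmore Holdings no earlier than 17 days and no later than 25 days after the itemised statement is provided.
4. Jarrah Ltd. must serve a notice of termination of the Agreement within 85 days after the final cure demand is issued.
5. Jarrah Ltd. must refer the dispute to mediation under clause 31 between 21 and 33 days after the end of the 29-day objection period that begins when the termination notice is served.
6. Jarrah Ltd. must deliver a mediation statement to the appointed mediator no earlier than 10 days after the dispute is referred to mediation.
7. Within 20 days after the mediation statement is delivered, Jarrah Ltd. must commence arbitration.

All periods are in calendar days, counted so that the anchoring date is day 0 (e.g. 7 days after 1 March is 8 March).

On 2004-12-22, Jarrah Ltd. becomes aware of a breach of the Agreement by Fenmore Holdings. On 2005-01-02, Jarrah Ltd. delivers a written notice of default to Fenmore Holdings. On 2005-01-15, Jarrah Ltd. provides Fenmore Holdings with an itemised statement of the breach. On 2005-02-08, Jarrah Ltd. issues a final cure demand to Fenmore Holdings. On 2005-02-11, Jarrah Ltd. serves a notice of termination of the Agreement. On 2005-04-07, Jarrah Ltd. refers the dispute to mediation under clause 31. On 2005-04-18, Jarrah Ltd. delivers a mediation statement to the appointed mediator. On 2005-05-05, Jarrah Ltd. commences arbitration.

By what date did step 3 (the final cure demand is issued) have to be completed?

2005-02-09

Step 3 runs from 2005-01-15, when the itemised statement is provided. The window is 17–25 days after 2005-01-15; it closes on 2005-02-09.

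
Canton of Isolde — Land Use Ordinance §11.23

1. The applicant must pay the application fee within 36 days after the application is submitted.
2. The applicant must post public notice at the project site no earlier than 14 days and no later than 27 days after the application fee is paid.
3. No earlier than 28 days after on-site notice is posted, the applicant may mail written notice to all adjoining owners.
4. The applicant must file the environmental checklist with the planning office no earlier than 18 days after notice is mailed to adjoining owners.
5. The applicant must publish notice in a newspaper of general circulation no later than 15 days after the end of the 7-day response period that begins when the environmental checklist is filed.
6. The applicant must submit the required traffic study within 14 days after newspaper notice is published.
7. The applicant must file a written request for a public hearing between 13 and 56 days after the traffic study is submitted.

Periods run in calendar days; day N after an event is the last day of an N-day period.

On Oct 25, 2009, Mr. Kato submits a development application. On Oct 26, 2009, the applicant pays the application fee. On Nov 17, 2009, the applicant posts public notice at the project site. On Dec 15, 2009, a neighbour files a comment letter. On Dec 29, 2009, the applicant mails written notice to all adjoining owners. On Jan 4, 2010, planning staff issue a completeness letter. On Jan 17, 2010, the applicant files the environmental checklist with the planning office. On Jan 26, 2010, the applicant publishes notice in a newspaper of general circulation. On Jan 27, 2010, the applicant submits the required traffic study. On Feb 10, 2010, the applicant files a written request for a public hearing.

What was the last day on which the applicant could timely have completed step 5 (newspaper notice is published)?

The environmental checklist is filed on Jan 17, 2010; the 7-day response period therefore ends Jan 24, 2010, and step 5 runs from that date. 15 days after Jan 24, 2010 is Feb 8, 2010.

Feb 8, 2010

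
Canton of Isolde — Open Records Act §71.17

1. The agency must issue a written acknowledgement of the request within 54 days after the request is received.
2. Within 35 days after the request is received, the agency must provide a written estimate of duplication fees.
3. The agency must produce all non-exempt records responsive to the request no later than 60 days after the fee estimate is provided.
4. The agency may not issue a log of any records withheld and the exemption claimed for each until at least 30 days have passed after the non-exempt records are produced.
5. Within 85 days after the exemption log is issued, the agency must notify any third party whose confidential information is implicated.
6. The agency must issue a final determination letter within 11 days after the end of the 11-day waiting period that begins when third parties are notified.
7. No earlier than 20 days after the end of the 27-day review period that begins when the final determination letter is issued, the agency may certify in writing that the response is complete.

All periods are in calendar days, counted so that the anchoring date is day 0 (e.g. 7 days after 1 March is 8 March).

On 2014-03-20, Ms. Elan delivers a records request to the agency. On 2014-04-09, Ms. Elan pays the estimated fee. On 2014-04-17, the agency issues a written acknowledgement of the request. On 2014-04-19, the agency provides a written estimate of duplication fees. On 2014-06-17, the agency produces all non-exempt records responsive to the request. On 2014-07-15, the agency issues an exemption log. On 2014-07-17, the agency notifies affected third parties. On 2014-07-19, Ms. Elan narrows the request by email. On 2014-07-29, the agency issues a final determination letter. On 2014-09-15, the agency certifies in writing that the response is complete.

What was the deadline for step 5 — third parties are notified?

2014-10-08

Step 5 runs from 2014-07-15, when the exemption log is issued. 85 days after 2014-07-15 is 2014-10-08.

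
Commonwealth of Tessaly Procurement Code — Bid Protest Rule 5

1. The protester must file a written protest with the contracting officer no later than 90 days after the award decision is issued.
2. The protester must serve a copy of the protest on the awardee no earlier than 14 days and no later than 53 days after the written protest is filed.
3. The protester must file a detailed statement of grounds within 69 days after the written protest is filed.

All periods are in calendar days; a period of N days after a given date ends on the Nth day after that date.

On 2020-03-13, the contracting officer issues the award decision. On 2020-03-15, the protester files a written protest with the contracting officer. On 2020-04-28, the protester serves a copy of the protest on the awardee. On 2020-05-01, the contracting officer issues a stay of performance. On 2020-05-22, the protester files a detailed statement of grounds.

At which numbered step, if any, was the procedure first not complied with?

(1) due by 2020-03-13 + 90 days = 2020-06-11; done 2020-03-15 — timely.
(2) the permitted window runs from 2020-03-15 + 14 = 2020-03-29 to 2020-03-15 + 53 = 2020-05-07; 2020-04-28 falls inside that range.
(3) due by 2020-03-15 + 69 days = 2020-05-23; 2020-05-22 is within that limit.

None — every step was satisfied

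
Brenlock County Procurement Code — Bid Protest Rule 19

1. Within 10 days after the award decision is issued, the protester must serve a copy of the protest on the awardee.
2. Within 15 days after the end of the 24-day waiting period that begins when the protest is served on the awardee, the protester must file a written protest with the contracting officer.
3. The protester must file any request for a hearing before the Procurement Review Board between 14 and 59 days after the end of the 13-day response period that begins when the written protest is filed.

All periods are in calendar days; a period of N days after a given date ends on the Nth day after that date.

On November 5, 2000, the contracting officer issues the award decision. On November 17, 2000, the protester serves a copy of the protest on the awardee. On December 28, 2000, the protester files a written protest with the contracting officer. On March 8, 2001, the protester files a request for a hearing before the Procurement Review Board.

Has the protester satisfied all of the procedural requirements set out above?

Step 1 — counting 10 days from November 5, 2000 (when the award decision is issued) gives a deadline of November 15, 2000; November 17, 2000 misses that deadline by 2 days.
Later steps need not be reached.

No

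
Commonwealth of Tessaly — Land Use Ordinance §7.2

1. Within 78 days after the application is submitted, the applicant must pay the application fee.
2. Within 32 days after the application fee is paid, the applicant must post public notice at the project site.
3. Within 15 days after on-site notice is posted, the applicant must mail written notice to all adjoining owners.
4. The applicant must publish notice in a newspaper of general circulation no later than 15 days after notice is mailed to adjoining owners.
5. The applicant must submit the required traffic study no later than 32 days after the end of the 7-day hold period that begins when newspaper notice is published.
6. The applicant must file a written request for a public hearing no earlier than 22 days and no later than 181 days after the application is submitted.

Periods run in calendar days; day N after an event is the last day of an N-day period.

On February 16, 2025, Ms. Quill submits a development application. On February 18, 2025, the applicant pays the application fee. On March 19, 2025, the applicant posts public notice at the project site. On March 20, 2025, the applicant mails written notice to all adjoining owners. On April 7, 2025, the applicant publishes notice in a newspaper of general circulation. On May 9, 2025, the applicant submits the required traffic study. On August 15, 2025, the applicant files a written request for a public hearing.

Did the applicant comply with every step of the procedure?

No

(1) due by February 16, 2025 + 78 days = May 5, 2025; done February 18, 2025 — timely.
(2) due by February 18, 2025 + 32 days = March 22, 2025; done March 19, 2025 — timely.
(3) due by March 19, 2025 + 15 days = April 3, 2025; completed March 20, 2025, before the deadline.
(4) due by March 20, 2025 + 15 days = April 4, 2025; done April 7, 2025 — 3 days late.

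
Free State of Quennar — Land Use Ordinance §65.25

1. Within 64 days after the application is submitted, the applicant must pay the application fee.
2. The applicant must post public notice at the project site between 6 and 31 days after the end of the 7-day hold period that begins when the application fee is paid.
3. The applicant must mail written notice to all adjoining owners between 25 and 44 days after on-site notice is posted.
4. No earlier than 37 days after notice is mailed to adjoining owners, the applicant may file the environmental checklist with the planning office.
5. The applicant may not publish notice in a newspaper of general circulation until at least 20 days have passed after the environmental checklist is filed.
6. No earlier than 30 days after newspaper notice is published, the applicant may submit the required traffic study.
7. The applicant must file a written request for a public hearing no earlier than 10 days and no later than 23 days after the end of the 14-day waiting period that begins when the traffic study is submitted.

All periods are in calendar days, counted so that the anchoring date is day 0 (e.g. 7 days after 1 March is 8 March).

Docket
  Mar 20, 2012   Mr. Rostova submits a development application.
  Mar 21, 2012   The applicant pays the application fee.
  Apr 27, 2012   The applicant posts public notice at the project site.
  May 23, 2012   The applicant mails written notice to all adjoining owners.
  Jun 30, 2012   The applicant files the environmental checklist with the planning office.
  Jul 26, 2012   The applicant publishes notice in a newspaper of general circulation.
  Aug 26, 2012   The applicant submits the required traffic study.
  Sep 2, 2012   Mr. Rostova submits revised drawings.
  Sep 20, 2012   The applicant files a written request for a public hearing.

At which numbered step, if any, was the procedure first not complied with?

None — every step was satisfied

Step 1: 64 days after Mar 20, 2012 (when the application is submitted) is May 23, 2012; completed Mar 21, 2012, before the deadline.
Step 2: the window is 6–31 days after Mar 28, 2012 (end of the 7-day hold period, which began when the application fee is paid on Mar 21, 2012), so Apr 3, 2012 through Apr 28, 2012; done Apr 27, 2012 — within the window.
Step 3: the window is 25–44 days after Apr 27, 2012 (when on-site notice is posted), so May 22, 2012 through Jun 10, 2012; May 23, 2012 falls inside that range.
Step 4: the earliest permitted date is 37 days after May 23, 2012 (when notice is mailed to adjoining owners), i.e. Jun 29, 2012; done Jun 30, 2012, after the minimum wait.
Step 5: the earliest permitted date is 20 days after Jun 30, 2012 (when the environmental checklist is filed), i.e. Jul 20, 2012; Jul 26, 2012 is on or after that date.
Step 6: the earliest permitted date is 30 days after Jul 26, 2012 (when newspaper notice is published), i.e. Aug 25, 2012; done Aug 26, 2012, after the minimum wait.
Step 7: the window is 10–23 days after Sep 9, 2012 (end of the 14-day waiting period, which began when the traffic study is submitted on Aug 26, 2012), so Sep 19, 2012 through Oct 2, 2012; Sep 20, 2012 falls inside that range.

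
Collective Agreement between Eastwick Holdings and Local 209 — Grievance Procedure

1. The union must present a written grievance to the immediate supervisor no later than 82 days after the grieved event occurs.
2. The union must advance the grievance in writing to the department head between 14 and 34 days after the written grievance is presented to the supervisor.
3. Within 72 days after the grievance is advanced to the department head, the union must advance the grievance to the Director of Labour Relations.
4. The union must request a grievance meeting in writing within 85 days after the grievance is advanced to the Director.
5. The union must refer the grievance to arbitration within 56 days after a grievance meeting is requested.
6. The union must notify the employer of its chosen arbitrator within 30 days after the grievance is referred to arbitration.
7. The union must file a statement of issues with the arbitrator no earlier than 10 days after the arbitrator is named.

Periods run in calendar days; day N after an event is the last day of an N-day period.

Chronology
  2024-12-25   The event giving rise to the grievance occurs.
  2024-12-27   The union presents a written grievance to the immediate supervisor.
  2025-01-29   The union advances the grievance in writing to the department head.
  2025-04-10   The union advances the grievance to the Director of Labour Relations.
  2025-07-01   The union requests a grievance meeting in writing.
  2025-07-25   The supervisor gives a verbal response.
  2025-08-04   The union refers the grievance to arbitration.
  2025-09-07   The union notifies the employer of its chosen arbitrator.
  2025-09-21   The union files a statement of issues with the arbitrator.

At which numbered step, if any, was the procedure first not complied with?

Step 1: 82 days after 2024-12-25 (when the grieved event occurs) is 2025-03-17; 2024-12-27 is within that limit.
Step 2: the window is 14–34 days after 2024-12-27 (when the written grievance is presented to the supervisor), so 2025-01-10 through 2025-01-30; done 2025-01-29, which is between those dates.
Step 3: 72 days after 2025-01-29 (when the grievance is advanced to the department head) is 2025-04-11; done 2025-04-10 — timely.
Step 4: 85 days after 2025-04-10 (when the grievance is advanced to the Director) is 2025-07-04; completed 2025-07-01, before the deadline.
Step 5: 56 days after 2025-07-01 (when a grievance meeting is requested) is 2025-08-26; completed 2025-08-04, before the deadline.
Step 6: 30 days after 2025-08-04 (when the grievance is referred to arbitration) is 2025-09-03; not done until 2025-09-07, 4 days after the deadline.

Step 6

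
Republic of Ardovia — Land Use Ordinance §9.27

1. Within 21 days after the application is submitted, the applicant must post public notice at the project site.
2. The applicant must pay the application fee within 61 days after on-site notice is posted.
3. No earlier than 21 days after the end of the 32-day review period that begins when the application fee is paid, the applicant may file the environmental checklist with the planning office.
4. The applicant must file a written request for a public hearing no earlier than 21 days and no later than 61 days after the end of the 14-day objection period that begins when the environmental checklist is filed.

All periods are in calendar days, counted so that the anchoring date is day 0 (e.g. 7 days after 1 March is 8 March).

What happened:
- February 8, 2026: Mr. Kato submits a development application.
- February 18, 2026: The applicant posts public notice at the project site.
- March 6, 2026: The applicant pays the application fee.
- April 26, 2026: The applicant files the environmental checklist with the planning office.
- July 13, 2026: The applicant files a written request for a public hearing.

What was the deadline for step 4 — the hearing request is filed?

The environmental checklist is filed on April 26, 2026; the 14-day objection period therefore ends May 10, 2026, and step 4 runs from that date. The window is 21–61 days after May 10, 2026; it closes on July 10, 2026.

July 10, 2026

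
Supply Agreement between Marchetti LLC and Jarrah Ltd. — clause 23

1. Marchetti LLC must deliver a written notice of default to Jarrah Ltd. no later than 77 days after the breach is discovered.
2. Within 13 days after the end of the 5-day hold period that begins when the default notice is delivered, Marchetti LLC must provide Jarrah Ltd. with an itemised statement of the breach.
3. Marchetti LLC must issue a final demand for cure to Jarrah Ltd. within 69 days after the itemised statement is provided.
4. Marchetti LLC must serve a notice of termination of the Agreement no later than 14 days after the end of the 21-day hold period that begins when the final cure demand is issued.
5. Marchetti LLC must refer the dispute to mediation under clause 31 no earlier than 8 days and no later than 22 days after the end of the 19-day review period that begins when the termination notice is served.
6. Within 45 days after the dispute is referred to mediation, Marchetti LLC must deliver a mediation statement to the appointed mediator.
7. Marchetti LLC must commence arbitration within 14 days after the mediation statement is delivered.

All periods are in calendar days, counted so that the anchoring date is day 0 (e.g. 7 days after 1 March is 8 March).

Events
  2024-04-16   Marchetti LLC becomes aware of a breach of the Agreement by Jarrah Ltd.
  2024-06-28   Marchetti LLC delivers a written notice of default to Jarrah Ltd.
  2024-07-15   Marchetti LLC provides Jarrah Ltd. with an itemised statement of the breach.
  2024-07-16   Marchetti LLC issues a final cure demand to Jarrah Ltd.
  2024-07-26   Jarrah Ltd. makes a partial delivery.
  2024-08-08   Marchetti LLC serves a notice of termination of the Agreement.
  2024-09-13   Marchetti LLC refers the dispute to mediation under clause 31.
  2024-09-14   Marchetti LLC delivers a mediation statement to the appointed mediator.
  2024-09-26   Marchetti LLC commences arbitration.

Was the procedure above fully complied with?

Step 1 — counting 77 days from 2024-04-16 (when the breach is discovered) gives a deadline of 2024-07-02; 2024-06-28 is within that limit.
Step 2 — counting 13 days from 2024-07-03 (end of the 5-day hold period, which began when the default notice is delivered on 2024-06-28) gives a deadline of 2024-07-16; done 2024-07-15 — timely.
Step 3 — counting 69 days from 2024-07-15 (when the itemised statement is provided) gives a deadline of 2024-09-22; completed 2024-07-16, before the deadline.
Step 4 — counting 14 days from 2024-08-06 (end of the 21-day hold period, which began when the final cure demand is issued on 2024-07-16) gives a deadline of 2024-08-20; done 2024-08-08 — timely.
Step 5 — 8 and 22 days from 2024-08-27 (end of the 19-day review period, which began when the termination notice is served on 2024-08-08) are 2024-09-04 and 2024-09-18 respectively; 2024-09-13 falls inside that range.
Step 6 — counting 45 days from 2024-09-13 (when the dispute is referred to mediation) gives a deadline of 2024-10-28; completed 2024-09-14, before the deadline.
Step 7 — counting 14 days from 2024-09-14 (when the mediation statement is delivered) gives a deadline of 2024-09-28; done 2024-09-26 — timely.

Yes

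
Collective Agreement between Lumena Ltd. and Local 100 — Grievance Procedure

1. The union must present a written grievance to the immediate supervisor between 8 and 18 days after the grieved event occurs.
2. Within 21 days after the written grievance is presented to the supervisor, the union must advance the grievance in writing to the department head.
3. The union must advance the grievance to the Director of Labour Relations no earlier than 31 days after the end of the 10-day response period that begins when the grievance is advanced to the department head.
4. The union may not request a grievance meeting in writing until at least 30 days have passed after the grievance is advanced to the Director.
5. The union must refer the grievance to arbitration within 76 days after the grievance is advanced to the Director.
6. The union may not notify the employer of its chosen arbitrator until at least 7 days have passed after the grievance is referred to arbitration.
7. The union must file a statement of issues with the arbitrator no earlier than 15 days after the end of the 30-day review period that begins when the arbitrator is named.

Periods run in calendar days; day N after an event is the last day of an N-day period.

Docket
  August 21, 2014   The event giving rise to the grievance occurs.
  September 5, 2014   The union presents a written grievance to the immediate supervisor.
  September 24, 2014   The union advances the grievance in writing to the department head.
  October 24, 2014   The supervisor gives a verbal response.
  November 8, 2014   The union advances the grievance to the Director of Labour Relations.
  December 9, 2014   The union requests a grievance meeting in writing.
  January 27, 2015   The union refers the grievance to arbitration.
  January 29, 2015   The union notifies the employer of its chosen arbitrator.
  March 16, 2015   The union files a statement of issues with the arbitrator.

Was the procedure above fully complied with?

(1) the permitted window runs from August 21, 2014 + 8 = August 29, 2014 to August 21, 2014 + 18 = September 8, 2014; done September 5, 2014 — within the window.
(2) due by September 5, 2014 + 21 days = September 26, 2014; completed September 24, 2014, before the deadline.
(3) permitted from October 4, 2014 + 31 days = November 4, 2014 onward; done November 8, 2014, after the minimum wait.
(4) permitted from November 8, 2014 + 30 days = December 8, 2014 onward; done December 9, 2014 — permitted.
(5) due by November 8, 2014 + 76 days = January 23, 2015; not done until January 27, 2015, 4 days after the deadline.
Later steps need not be reached.

No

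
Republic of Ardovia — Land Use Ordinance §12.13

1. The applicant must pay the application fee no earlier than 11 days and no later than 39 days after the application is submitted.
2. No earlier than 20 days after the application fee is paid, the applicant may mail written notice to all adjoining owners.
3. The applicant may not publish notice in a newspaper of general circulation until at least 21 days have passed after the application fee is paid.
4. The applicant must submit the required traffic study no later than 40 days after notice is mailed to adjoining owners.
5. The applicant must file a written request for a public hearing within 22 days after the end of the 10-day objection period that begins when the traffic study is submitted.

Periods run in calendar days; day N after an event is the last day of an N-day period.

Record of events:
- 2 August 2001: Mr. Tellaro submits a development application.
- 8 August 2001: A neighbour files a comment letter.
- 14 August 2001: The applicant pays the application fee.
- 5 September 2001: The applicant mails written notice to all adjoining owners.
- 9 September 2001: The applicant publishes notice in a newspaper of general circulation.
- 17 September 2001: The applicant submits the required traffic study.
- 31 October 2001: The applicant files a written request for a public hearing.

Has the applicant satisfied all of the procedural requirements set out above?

(1) the permitted window runs from 2 August 2001 + 11 = 13 August 2001 to 2 August 2001 + 39 = 10 September 2001; done 14 August 2001, which is between those dates.
(2) permitted from 14 August 2001 + 20 days = 3 September 2001 onward; 5 September 2001 is on or after that date.
(3) permitted from 14 August 2001 + 21 days = 4 September 2001 onward; done 9 September 2001 — permitted.
(4) due by 5 September 2001 + 40 days = 15 October 2001; done 17 September 2001 — timely.
(5) due by 27 September 2001 + 22 days = 19 October 2001; done 31 October 2001 — 12 days late.
That is the first point of non-compliance.

No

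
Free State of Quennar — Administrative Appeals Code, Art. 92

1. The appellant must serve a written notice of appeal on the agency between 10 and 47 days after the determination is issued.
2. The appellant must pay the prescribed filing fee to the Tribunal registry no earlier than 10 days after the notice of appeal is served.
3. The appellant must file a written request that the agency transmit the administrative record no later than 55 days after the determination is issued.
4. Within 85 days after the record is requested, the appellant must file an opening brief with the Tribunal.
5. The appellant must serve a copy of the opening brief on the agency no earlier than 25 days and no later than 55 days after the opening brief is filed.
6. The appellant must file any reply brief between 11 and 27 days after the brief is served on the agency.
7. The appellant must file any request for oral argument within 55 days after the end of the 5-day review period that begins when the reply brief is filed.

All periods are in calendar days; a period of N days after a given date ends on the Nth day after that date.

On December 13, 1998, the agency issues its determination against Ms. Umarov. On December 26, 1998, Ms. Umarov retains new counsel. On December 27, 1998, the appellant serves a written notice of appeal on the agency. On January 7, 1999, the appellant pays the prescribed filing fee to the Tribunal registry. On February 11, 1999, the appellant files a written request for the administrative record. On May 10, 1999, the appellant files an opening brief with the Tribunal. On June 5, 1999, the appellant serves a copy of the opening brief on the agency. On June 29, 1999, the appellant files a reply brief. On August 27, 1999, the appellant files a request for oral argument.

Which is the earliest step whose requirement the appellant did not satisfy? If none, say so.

Step 3

(1) the permitted window runs from December 13, 1998 + 10 = December 23, 1998 to December 13, 1998 + 47 = January 29, 1999; done December 27, 1998 — within the window.
(2) permitted from December 27, 1998 + 10 days = January 6, 1999 onward; January 7, 1999 is on or after that date.
(3) due by December 13, 1998 + 55 days = February 6, 1999; February 11, 1999 misses that deadline by 5 days.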